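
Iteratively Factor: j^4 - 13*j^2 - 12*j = (j + 3)*(j^3 - 3*j^2 - 4*j) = (j + 1)*(j + 3)*(j^2 - 4*j) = (j - 4)*(j + 1)*(j + 3)*(j)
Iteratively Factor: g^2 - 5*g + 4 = (g - 1)*(g - 4)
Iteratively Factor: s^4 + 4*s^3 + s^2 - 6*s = (s + 3)*(s^3 + s^2 - 2*s) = s*(s + 3)*(s^2 + s - 2) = s*(s + 2)*(s + 3)*(s - 1)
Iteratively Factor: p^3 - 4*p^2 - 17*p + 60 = (p + 4)*(p^2 - 8*p + 15) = (p - 5)*(p + 4)*(p - 3)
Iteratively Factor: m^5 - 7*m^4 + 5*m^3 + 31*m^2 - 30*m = (m + 2)*(m^4 - 9*m^3 + 23*m^2 - 15*m) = m*(m + 2)*(m^3 - 9*m^2 + 23*m - 15) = m*(m - 5)*(m + 2)*(m^2 - 4*m + 3) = m*(m - 5)*(m - 3)*(m + 2)*(m - 1)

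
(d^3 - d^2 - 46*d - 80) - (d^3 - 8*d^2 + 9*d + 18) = 7*d^2 - 55*d - 98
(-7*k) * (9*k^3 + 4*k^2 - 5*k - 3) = -63*k^4 - 28*k^3 + 35*k^2 + 21*k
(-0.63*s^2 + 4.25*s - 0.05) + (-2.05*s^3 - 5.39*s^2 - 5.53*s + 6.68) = -2.05*s^3 - 6.02*s^2 - 1.28*s + 6.63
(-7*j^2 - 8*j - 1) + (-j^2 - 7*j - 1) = -8*j^2 - 15*j - 2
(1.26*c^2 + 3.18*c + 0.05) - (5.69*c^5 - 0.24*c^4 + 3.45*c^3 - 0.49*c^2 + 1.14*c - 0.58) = -5.69*c^5 + 0.24*c^4 - 3.45*c^3 + 1.75*c^2 + 2.04*c + 0.63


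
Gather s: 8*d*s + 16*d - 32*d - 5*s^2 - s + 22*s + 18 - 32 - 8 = -16*d - 5*s^2 + s*(8*d + 21) - 22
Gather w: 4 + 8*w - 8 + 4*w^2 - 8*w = 4*w^2 - 4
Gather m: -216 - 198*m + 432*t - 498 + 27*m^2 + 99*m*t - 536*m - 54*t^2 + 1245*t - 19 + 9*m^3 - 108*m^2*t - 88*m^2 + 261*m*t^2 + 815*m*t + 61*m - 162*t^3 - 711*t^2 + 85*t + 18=9*m^3 + m^2*(-108*t - 61) + m*(261*t^2 + 914*t - 673) - 162*t^3 - 765*t^2 + 1762*t - 715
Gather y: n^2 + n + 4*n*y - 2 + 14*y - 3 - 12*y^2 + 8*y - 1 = n^2 + n - 12*y^2 + y*(4*n + 22) - 6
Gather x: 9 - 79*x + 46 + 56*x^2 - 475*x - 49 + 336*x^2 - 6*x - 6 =392*x^2 - 560*x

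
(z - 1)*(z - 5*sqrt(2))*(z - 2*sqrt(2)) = z^3 - 7*sqrt(2)*z^2 - z^2 + 7*sqrt(2)*z + 20*z - 20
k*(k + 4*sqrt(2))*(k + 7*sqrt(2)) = k^3 + 11*sqrt(2)*k^2 + 56*k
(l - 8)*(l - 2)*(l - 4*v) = l^3 - 4*l^2*v - 10*l^2 + 40*l*v + 16*l - 64*v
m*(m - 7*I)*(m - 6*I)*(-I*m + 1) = -I*m^4 - 12*m^3 + 29*I*m^2 - 42*m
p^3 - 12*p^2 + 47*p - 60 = (p - 5)*(p - 4)*(p - 3)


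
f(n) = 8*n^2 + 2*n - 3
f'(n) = 16*n + 2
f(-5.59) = 235.80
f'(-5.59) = -87.44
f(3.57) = 106.10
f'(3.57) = 59.12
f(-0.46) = -2.23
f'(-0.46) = -5.36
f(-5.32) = 212.78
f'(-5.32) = -83.12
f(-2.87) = 57.16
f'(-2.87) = -43.92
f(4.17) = 144.45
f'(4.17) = 68.72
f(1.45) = 16.72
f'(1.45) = 25.20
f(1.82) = 27.14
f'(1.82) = 31.12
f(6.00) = 297.00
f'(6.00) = 98.00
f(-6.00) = 273.00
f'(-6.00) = -94.00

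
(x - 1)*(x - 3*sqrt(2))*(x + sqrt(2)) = x^3 - 2*sqrt(2)*x^2 - x^2 - 6*x + 2*sqrt(2)*x + 6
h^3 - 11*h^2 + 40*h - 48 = (h - 4)^2*(h - 3)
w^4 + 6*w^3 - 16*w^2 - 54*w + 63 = (w - 3)*(w - 1)*(w + 3)*(w + 7)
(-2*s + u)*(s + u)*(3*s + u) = -6*s^3 - 5*s^2*u + 2*s*u^2 + u^3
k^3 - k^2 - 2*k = k*(k - 2)*(k + 1)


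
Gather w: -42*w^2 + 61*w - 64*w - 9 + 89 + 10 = -42*w^2 - 3*w + 90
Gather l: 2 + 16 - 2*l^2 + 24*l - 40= -2*l^2 + 24*l - 22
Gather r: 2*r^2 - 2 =2*r^2 - 2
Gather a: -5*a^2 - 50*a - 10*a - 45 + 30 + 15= -5*a^2 - 60*a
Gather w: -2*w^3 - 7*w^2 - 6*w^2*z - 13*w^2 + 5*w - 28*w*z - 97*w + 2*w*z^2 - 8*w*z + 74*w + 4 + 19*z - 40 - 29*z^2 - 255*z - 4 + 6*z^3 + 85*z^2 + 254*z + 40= -2*w^3 + w^2*(-6*z - 20) + w*(2*z^2 - 36*z - 18) + 6*z^3 + 56*z^2 + 18*z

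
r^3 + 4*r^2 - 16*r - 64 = (r - 4)*(r + 4)^2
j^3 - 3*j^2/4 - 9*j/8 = j*(j - 3/2)*(j + 3/4)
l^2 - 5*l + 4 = (l - 4)*(l - 1)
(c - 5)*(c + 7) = c^2 + 2*c - 35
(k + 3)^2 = k^2 + 6*k + 9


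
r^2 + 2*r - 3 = (r - 1)*(r + 3)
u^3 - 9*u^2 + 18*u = u*(u - 6)*(u - 3)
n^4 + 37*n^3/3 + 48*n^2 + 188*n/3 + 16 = (n + 1/3)*(n + 2)*(n + 4)*(n + 6)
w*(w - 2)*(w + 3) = w^3 + w^2 - 6*w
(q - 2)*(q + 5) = q^2 + 3*q - 10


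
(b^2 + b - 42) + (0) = b^2 + b - 42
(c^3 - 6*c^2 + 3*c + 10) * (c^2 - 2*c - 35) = c^5 - 8*c^4 - 20*c^3 + 214*c^2 - 125*c - 350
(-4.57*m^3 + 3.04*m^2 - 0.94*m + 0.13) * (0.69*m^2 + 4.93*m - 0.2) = -3.1533*m^5 - 20.4325*m^4 + 15.2526*m^3 - 5.1525*m^2 + 0.8289*m - 0.026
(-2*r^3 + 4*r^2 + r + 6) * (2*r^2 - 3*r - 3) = -4*r^5 + 14*r^4 - 4*r^3 - 3*r^2 - 21*r - 18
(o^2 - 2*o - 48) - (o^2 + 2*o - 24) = -4*o - 24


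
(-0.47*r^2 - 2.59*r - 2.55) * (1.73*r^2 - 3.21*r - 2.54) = -0.8131*r^4 - 2.972*r^3 + 5.0962*r^2 + 14.7641*r + 6.477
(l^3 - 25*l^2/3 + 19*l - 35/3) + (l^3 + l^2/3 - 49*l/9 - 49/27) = 2*l^3 - 8*l^2 + 122*l/9 - 364/27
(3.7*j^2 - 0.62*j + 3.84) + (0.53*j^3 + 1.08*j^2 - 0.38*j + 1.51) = 0.53*j^3 + 4.78*j^2 - 1.0*j + 5.35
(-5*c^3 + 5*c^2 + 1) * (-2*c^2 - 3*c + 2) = 10*c^5 + 5*c^4 - 25*c^3 + 8*c^2 - 3*c + 2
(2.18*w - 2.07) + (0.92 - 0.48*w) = 1.7*w - 1.15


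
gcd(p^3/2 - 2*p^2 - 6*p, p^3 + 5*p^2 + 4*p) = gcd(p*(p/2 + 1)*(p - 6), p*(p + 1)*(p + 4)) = p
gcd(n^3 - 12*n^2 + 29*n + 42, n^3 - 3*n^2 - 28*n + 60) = n - 6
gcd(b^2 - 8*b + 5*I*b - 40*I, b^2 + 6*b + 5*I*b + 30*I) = b + 5*I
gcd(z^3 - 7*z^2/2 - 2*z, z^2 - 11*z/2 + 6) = z - 4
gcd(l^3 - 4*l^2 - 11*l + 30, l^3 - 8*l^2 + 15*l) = l - 5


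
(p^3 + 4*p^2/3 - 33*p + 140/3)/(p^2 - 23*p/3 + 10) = (p^2 + 3*p - 28)/(p - 6)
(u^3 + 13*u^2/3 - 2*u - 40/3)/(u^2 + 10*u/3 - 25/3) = (u^2 + 6*u + 8)/(u + 5)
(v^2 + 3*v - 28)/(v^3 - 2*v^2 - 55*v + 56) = (v - 4)/(v^2 - 9*v + 8)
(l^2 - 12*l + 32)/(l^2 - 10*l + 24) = (l - 8)/(l - 6)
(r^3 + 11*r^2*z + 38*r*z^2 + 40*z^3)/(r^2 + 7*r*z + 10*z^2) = r + 4*z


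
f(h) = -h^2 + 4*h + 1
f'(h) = 4 - 2*h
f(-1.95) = -10.60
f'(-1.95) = 7.90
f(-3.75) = -28.06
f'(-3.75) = 11.50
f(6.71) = -17.18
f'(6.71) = -9.42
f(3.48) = 2.81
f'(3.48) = -2.96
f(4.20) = 0.16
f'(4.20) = -4.40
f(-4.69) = -39.76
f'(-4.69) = 13.38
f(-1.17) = -5.05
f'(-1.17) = 6.34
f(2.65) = 4.58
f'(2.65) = -1.30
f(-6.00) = -59.00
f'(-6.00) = 16.00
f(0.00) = 1.00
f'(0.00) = 4.00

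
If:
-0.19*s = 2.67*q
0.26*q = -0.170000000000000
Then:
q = -0.65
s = 9.19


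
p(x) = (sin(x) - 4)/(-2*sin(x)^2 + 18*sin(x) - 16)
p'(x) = (4*sin(x)*cos(x) - 18*cos(x))*(sin(x) - 4)/(-2*sin(x)^2 + 18*sin(x) - 16)^2 + cos(x)/(-2*sin(x)^2 + 18*sin(x) - 16)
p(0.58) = 0.51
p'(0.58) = 0.88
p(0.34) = 0.36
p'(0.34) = 0.46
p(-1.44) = 0.14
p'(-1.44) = 0.01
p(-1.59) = 0.14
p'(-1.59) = -0.00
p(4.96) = 0.14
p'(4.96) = 0.01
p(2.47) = 0.61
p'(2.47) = -1.18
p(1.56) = 3676.89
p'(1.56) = 681122.37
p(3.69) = 0.17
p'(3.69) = -0.08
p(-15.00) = 0.16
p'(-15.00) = -0.06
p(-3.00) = 0.22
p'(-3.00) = -0.17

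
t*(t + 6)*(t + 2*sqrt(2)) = t^3 + 2*sqrt(2)*t^2 + 6*t^2 + 12*sqrt(2)*t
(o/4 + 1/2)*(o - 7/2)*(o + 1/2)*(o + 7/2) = o^4/4 + 5*o^3/8 - 45*o^2/16 - 245*o/32 - 49/16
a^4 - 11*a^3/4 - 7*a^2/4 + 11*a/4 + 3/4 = (a - 3)*(a - 1)*(a + 1/4)*(a + 1)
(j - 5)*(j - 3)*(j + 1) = j^3 - 7*j^2 + 7*j + 15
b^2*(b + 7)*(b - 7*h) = b^4 - 7*b^3*h + 7*b^3 - 49*b^2*h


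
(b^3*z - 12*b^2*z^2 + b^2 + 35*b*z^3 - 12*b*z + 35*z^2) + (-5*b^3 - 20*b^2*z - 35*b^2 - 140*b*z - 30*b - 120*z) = b^3*z - 5*b^3 - 12*b^2*z^2 - 20*b^2*z - 34*b^2 + 35*b*z^3 - 152*b*z - 30*b + 35*z^2 - 120*z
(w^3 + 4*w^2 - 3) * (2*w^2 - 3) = 2*w^5 + 8*w^4 - 3*w^3 - 18*w^2 + 9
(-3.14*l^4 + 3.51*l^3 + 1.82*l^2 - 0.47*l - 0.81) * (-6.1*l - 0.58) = 19.154*l^5 - 19.5898*l^4 - 13.1378*l^3 + 1.8114*l^2 + 5.2136*l + 0.4698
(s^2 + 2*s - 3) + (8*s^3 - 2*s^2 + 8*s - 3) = 8*s^3 - s^2 + 10*s - 6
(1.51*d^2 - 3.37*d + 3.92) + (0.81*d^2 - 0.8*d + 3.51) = 2.32*d^2 - 4.17*d + 7.43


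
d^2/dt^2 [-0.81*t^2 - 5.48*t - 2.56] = -1.62000000000000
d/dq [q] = 1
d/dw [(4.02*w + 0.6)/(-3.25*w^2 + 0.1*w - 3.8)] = (13.065*w^2 + 3.9*w - 15.336)/(10.5625*w^4 - 0.65*w^3 + 24.71*w^2 - 0.76*w + 14.44)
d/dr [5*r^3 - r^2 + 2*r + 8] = 15*r^2 - 2*r + 2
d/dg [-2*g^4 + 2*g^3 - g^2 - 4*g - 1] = -8*g^3 + 6*g^2 - 2*g - 4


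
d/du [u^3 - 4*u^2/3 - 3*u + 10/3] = 3*u^2 - 8*u/3 - 3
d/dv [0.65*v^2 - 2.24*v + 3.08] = 1.3*v - 2.24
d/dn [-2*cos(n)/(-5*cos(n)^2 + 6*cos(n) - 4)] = 2*(5*cos(n)^2 - 4)*sin(n)/(5*sin(n)^2 + 6*cos(n) - 9)^2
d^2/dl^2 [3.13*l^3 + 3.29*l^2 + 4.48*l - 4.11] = 18.78*l + 6.58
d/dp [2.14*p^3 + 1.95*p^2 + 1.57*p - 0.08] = 6.42*p^2 + 3.9*p + 1.57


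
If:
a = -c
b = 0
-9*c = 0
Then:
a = 0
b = 0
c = 0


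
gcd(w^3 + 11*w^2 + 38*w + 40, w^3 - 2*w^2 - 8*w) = w + 2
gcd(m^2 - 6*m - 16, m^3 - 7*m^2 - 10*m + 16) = m^2 - 6*m - 16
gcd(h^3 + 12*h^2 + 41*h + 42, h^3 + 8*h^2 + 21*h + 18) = h^2 + 5*h + 6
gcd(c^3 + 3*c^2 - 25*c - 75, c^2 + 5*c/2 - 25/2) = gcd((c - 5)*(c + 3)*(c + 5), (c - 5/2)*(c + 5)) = c + 5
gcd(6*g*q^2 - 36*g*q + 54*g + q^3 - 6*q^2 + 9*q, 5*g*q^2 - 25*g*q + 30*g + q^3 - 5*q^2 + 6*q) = q - 3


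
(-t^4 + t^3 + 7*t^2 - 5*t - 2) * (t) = -t^5 + t^4 + 7*t^3 - 5*t^2 - 2*t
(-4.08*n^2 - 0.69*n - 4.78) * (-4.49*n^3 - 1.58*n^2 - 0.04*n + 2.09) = 18.3192*n^5 + 9.5445*n^4 + 22.7156*n^3 - 0.947199999999999*n^2 - 1.2509*n - 9.9902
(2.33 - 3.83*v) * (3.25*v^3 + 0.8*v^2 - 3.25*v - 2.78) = -12.4475*v^4 + 4.5085*v^3 + 14.3115*v^2 + 3.0749*v - 6.4774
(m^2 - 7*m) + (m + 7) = m^2 - 6*m + 7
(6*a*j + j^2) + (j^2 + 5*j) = 6*a*j + 2*j^2 + 5*j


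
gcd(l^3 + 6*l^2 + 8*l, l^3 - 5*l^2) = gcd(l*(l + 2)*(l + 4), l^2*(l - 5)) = l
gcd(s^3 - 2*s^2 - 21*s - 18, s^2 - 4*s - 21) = s + 3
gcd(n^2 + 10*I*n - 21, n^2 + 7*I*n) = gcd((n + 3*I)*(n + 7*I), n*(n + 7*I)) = n + 7*I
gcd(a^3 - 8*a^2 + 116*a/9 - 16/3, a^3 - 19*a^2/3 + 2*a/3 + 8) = a^2 - 22*a/3 + 8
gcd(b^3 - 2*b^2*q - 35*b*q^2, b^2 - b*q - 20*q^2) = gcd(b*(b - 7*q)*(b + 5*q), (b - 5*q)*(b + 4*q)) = 1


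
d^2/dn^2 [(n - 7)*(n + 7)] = 2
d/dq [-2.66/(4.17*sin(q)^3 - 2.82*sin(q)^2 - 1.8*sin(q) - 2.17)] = (33.2766*sin(q)^2 - 15.0024*sin(q) - 4.788)*cos(q)/(-4.17*sin(q)^3 + 2.82*sin(q)^2 + 1.8*sin(q) + 2.17)^2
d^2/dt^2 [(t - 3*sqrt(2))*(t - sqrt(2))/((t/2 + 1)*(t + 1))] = 4*(-4*sqrt(2)*t^3 - 3*t^3 + 12*t^2 + 24*sqrt(2)*t + 54*t + 24*sqrt(2) + 46)/(t^6 + 9*t^5 + 33*t^4 + 63*t^3 + 66*t^2 + 36*t + 8)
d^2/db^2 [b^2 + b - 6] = 2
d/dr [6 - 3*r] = -3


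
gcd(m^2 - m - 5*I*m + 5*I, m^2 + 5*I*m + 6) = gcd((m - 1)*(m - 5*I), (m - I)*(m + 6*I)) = 1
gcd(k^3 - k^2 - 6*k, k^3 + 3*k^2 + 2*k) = k^2 + 2*k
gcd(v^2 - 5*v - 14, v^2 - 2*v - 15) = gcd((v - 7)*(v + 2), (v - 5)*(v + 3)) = 1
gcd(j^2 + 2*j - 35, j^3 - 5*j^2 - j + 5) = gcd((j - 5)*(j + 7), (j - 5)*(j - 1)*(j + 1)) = j - 5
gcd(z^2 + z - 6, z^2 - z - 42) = 1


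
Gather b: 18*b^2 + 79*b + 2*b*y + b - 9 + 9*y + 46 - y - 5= 18*b^2 + b*(2*y + 80) + 8*y + 32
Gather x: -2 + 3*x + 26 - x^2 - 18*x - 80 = -x^2 - 15*x - 56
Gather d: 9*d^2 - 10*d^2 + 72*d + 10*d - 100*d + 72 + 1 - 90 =-d^2 - 18*d - 17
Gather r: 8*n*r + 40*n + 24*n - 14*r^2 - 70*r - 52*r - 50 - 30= 64*n - 14*r^2 + r*(8*n - 122) - 80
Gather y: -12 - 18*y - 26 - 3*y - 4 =-21*y - 42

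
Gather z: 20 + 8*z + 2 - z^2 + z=-z^2 + 9*z + 22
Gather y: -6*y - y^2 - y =-y^2 - 7*y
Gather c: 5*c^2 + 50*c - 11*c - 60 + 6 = 5*c^2 + 39*c - 54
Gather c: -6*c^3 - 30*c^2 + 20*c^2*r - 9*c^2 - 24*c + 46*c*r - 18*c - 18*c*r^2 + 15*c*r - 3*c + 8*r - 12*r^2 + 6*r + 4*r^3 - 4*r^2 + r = -6*c^3 + c^2*(20*r - 39) + c*(-18*r^2 + 61*r - 45) + 4*r^3 - 16*r^2 + 15*r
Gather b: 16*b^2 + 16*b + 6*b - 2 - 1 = 16*b^2 + 22*b - 3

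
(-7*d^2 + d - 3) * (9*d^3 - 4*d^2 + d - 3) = -63*d^5 + 37*d^4 - 38*d^3 + 34*d^2 - 6*d + 9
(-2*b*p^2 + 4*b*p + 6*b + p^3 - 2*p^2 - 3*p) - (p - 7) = -2*b*p^2 + 4*b*p + 6*b + p^3 - 2*p^2 - 4*p + 7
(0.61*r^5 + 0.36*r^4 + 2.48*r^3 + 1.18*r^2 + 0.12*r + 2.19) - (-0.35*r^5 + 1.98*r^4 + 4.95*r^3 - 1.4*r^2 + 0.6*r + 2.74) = 0.96*r^5 - 1.62*r^4 - 2.47*r^3 + 2.58*r^2 - 0.48*r - 0.55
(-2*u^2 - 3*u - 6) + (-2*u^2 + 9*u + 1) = -4*u^2 + 6*u - 5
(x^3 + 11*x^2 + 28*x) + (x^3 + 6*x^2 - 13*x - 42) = 2*x^3 + 17*x^2 + 15*x - 42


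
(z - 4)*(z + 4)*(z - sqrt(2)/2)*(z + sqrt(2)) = z^4 + sqrt(2)*z^3/2 - 17*z^2 - 8*sqrt(2)*z + 16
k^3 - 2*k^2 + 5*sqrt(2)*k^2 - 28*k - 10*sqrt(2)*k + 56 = (k - 2)*(k - 2*sqrt(2))*(k + 7*sqrt(2))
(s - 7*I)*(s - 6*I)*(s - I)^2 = s^4 - 15*I*s^3 - 69*s^2 + 97*I*s + 42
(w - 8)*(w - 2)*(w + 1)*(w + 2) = w^4 - 7*w^3 - 12*w^2 + 28*w + 32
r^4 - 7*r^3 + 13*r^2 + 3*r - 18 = (r - 3)^2*(r - 2)*(r + 1)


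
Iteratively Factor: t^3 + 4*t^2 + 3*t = (t)*(t^2 + 4*t + 3) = t*(t + 3)*(t + 1)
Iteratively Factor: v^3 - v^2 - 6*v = (v - 3)*(v^2 + 2*v) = (v - 3)*(v + 2)*(v)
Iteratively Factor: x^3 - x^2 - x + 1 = (x - 1)*(x^2 - 1) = (x - 1)*(x + 1)*(x - 1)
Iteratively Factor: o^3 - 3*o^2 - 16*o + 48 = (o + 4)*(o^2 - 7*o + 12) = (o - 4)*(o + 4)*(o - 3)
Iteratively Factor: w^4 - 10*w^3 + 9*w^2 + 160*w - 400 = (w - 5)*(w^3 - 5*w^2 - 16*w + 80) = (w - 5)*(w - 4)*(w^2 - w - 20) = (w - 5)^2*(w - 4)*(w + 4)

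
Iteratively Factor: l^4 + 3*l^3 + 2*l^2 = (l + 2)*(l^3 + l^2) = l*(l + 2)*(l^2 + l) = l*(l + 1)*(l + 2)*(l)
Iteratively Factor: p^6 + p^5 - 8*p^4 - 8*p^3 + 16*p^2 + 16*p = (p + 2)*(p^5 - p^4 - 6*p^3 + 4*p^2 + 8*p) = (p - 2)*(p + 2)*(p^4 + p^3 - 4*p^2 - 4*p) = (p - 2)^2*(p + 2)*(p^3 + 3*p^2 + 2*p) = (p - 2)^2*(p + 1)*(p + 2)*(p^2 + 2*p) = (p - 2)^2*(p + 1)*(p + 2)^2*(p)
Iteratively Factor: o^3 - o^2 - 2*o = (o + 1)*(o^2 - 2*o) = o*(o + 1)*(o - 2)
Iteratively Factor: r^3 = (r)*(r^2) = r^2*(r)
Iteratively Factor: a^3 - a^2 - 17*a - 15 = (a - 5)*(a^2 + 4*a + 3) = (a - 5)*(a + 3)*(a + 1)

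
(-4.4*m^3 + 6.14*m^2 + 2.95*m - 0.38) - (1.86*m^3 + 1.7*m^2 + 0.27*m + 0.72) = -6.26*m^3 + 4.44*m^2 + 2.68*m - 1.1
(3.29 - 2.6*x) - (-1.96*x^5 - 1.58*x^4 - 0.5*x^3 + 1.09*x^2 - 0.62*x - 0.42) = 1.96*x^5 + 1.58*x^4 + 0.5*x^3 - 1.09*x^2 - 1.98*x + 3.71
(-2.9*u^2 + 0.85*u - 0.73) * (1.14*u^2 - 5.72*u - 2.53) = -3.306*u^4 + 17.557*u^3 + 1.6428*u^2 + 2.0251*u + 1.8469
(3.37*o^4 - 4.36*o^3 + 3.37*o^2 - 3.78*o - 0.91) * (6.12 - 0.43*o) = -1.4491*o^5 + 22.4992*o^4 - 28.1323*o^3 + 22.2498*o^2 - 22.7423*o - 5.5692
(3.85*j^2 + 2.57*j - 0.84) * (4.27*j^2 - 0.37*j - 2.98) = 16.4395*j^4 + 9.5494*j^3 - 16.0107*j^2 - 7.3478*j + 2.5032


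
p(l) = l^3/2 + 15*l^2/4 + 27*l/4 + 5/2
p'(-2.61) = -2.61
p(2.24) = 42.06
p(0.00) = 2.50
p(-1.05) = -1.03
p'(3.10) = 44.42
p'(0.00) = 6.75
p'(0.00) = 6.75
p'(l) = 3*l^2/2 + 15*l/2 + 27/4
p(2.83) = 62.97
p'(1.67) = 23.46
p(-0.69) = -0.54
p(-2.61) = 1.54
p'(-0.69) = 2.29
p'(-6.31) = 19.15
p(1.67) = 26.56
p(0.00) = 2.50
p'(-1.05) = 0.53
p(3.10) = 74.36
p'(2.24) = 31.08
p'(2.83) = 39.99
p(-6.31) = -16.40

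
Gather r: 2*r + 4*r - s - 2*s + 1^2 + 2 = 6*r - 3*s + 3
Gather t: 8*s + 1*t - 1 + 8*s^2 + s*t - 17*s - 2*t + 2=8*s^2 - 9*s + t*(s - 1) + 1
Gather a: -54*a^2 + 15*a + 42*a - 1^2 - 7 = -54*a^2 + 57*a - 8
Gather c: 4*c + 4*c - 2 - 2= 8*c - 4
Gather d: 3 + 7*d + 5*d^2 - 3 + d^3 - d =d^3 + 5*d^2 + 6*d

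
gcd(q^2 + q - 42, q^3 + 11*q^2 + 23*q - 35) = q + 7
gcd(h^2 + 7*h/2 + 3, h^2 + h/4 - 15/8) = h + 3/2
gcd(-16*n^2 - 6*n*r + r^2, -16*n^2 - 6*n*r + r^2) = -16*n^2 - 6*n*r + r^2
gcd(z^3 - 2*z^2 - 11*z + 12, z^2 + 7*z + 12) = z + 3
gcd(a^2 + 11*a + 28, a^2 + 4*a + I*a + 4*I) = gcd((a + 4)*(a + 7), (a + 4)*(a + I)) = a + 4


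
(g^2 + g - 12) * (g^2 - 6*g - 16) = g^4 - 5*g^3 - 34*g^2 + 56*g + 192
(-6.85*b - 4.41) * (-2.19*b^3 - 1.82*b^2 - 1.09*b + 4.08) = 15.0015*b^4 + 22.1249*b^3 + 15.4927*b^2 - 23.1411*b - 17.9928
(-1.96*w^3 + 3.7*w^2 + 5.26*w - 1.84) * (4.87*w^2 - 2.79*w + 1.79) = -9.5452*w^5 + 23.4874*w^4 + 11.7848*w^3 - 17.0132*w^2 + 14.549*w - 3.2936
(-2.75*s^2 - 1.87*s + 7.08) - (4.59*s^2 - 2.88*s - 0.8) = -7.34*s^2 + 1.01*s + 7.88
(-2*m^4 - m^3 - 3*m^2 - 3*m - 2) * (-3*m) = 6*m^5 + 3*m^4 + 9*m^3 + 9*m^2 + 6*m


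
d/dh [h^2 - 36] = 2*h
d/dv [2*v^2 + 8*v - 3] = 4*v + 8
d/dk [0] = 0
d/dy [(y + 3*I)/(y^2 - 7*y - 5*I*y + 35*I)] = (-y^2 - 6*I*y - 15 + 56*I)/(y^4 + y^3*(-14 - 10*I) + y^2*(24 + 140*I) + y*(350 - 490*I) - 1225)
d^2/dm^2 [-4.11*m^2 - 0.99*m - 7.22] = -8.22000000000000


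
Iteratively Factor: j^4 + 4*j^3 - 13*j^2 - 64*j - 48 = (j - 4)*(j^3 + 8*j^2 + 19*j + 12) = (j - 4)*(j + 4)*(j^2 + 4*j + 3) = (j - 4)*(j + 3)*(j + 4)*(j + 1)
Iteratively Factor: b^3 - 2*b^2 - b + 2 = (b - 1)*(b^2 - b - 2) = (b - 1)*(b + 1)*(b - 2)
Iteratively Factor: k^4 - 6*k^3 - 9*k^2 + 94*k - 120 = (k - 3)*(k^3 - 3*k^2 - 18*k + 40) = (k - 3)*(k + 4)*(k^2 - 7*k + 10) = (k - 5)*(k - 3)*(k + 4)*(k - 2)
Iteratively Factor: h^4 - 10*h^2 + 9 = (h + 1)*(h^3 - h^2 - 9*h + 9) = (h - 3)*(h + 1)*(h^2 + 2*h - 3) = (h - 3)*(h + 1)*(h + 3)*(h - 1)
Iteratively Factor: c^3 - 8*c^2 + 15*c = (c)*(c^2 - 8*c + 15) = c*(c - 5)*(c - 3)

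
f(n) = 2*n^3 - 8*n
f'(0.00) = -8.00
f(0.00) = 0.00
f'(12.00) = 856.00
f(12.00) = 3360.00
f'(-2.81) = 39.38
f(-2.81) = -21.90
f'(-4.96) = 139.61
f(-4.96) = -204.37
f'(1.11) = -0.61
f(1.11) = -6.14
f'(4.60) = 118.96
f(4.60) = 157.87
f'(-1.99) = 15.76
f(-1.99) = 0.16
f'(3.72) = 75.03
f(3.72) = 73.20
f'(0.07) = -7.97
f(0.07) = -0.56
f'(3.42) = 62.18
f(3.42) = 52.64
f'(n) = 6*n^2 - 8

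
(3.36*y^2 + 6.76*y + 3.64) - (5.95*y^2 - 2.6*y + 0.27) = -2.59*y^2 + 9.36*y + 3.37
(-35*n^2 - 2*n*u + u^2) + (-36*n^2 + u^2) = -71*n^2 - 2*n*u + 2*u^2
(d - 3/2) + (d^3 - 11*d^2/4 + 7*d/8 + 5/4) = d^3 - 11*d^2/4 + 15*d/8 - 1/4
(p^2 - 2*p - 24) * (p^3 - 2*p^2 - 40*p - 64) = p^5 - 4*p^4 - 60*p^3 + 64*p^2 + 1088*p + 1536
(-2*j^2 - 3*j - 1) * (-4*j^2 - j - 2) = 8*j^4 + 14*j^3 + 11*j^2 + 7*j + 2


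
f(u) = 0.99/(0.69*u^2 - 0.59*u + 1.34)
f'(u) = 0.99*(0.59 - 1.38*u)/(0.69*u^2 - 0.59*u + 1.34)^2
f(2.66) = 0.21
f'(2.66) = -0.14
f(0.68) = 0.79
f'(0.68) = -0.22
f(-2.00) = 0.19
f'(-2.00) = 0.12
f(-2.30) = 0.16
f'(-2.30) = 0.09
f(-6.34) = 0.03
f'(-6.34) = 0.01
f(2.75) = 0.20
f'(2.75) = -0.13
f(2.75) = 0.20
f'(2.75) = -0.13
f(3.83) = 0.11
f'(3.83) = -0.05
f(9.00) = 0.02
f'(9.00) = -0.00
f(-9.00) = 0.02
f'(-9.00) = 0.00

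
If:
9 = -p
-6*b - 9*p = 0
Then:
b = 27/2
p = -9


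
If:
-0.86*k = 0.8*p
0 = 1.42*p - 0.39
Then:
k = -0.26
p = 0.27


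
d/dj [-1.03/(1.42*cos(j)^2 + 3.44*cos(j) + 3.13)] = -(2.9252*cos(j) + 3.5432)*sin(j)/(1.42*cos(j)^2 + 3.44*cos(j) + 3.13)^2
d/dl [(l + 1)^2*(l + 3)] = (l + 1)*(3*l + 7)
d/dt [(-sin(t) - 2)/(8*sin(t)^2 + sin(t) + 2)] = 8*(sin(t) + 4)*sin(t)*cos(t)/(8*sin(t)^2 + sin(t) + 2)^2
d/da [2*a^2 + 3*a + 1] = 4*a + 3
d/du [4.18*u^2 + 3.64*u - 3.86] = 8.36*u + 3.64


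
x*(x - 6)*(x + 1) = x^3 - 5*x^2 - 6*x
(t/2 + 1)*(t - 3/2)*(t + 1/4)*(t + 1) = t^4/2 + 7*t^3/8 - 17*t^2/16 - 29*t/16 - 3/8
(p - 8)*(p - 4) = p^2 - 12*p + 32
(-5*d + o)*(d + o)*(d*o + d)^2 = -5*d^4*o^2 - 10*d^4*o - 5*d^4 - 4*d^3*o^3 - 8*d^3*o^2 - 4*d^3*o + d^2*o^4 + 2*d^2*o^3 + d^2*o^2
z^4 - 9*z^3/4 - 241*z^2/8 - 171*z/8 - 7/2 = (z - 7)*(z + 1/4)*(z + 1/2)*(z + 4)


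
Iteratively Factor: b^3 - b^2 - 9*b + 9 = (b - 3)*(b^2 + 2*b - 3) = (b - 3)*(b + 3)*(b - 1)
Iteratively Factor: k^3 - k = (k - 1)*(k^2 + k) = (k - 1)*(k + 1)*(k)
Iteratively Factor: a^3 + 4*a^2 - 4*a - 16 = (a + 2)*(a^2 + 2*a - 8) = (a - 2)*(a + 2)*(a + 4)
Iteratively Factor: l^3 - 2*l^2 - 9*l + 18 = (l + 3)*(l^2 - 5*l + 6) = (l - 3)*(l + 3)*(l - 2)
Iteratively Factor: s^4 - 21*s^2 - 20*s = (s)*(s^3 - 21*s - 20) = s*(s + 1)*(s^2 - s - 20) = s*(s - 5)*(s + 1)*(s + 4)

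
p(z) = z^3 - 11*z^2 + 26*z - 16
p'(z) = 3*z^2 - 22*z + 26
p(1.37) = 1.55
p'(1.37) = 1.49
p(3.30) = -14.05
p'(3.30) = -13.93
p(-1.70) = -96.90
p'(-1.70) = 72.07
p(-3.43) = -274.95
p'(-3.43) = 136.75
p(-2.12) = -130.09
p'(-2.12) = 86.12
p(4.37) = -28.99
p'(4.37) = -12.85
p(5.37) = -38.73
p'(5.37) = -5.63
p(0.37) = -7.84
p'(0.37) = 18.27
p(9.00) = 56.00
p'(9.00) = 71.00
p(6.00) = -40.00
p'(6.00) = 2.00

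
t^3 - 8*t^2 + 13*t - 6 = (t - 6)*(t - 1)^2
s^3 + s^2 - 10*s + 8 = (s - 2)*(s - 1)*(s + 4)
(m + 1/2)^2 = m^2 + m + 1/4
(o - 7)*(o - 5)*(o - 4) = o^3 - 16*o^2 + 83*o - 140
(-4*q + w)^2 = 16*q^2 - 8*q*w + w^2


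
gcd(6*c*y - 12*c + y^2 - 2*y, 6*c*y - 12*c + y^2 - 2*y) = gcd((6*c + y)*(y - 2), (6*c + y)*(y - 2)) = 6*c*y - 12*c + y^2 - 2*y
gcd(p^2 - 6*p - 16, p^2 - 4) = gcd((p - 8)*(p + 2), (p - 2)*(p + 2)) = p + 2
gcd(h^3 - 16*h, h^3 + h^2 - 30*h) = h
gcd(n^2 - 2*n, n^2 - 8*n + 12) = n - 2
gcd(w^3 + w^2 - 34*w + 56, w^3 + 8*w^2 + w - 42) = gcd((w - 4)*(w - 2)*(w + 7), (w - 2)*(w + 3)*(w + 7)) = w^2 + 5*w - 14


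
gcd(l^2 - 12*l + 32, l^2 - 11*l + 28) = l - 4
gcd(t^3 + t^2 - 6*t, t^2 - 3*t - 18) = t + 3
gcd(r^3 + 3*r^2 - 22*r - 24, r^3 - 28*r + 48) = r^2 + 2*r - 24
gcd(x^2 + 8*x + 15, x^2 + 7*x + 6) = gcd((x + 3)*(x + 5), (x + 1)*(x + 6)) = 1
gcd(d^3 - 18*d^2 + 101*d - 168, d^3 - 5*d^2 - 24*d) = d - 8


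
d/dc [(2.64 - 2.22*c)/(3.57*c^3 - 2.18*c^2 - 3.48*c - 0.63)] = (15.8508*c^3 - 33.114*c^2 + 11.5104*c + 10.5858)/(12.7449*c^6 - 15.5652*c^5 - 20.0948*c^4 + 10.6746*c^3 + 14.8572*c^2 + 4.3848*c + 0.3969)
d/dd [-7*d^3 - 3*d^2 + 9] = 3*d*(-7*d - 2)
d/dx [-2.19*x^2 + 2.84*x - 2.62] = 2.84 - 4.38*x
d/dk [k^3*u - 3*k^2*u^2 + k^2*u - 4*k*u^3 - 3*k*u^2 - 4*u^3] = u*(3*k^2 - 6*k*u + 2*k - 4*u^2 - 3*u)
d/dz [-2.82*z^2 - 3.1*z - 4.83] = -5.64*z - 3.1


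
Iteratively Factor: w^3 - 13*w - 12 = (w + 1)*(w^2 - w - 12) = (w + 1)*(w + 3)*(w - 4)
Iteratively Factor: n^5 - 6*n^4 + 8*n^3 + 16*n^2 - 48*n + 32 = (n - 2)*(n^4 - 4*n^3 + 16*n - 16) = (n - 2)^2*(n^3 - 2*n^2 - 4*n + 8) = (n - 2)^3*(n^2 - 4) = (n - 2)^4*(n + 2)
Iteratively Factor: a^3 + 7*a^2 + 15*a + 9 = (a + 3)*(a^2 + 4*a + 3) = (a + 1)*(a + 3)*(a + 3)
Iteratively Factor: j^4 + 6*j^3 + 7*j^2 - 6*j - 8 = (j + 1)*(j^3 + 5*j^2 + 2*j - 8) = (j - 1)*(j + 1)*(j^2 + 6*j + 8) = (j - 1)*(j + 1)*(j + 4)*(j + 2)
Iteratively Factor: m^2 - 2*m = (m)*(m - 2)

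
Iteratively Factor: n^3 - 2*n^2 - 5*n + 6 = (n + 2)*(n^2 - 4*n + 3) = (n - 1)*(n + 2)*(n - 3)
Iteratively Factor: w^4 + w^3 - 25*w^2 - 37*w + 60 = (w + 3)*(w^3 - 2*w^2 - 19*w + 20) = (w - 5)*(w + 3)*(w^2 + 3*w - 4) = (w - 5)*(w + 3)*(w + 4)*(w - 1)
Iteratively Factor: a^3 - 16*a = (a)*(a^2 - 16) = a*(a + 4)*(a - 4)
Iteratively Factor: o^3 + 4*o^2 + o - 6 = (o - 1)*(o^2 + 5*o + 6) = (o - 1)*(o + 3)*(o + 2)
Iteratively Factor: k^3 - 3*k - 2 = (k + 1)*(k^2 - k - 2) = (k + 1)^2*(k - 2)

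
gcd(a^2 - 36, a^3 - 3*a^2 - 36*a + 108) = a^2 - 36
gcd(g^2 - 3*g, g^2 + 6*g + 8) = 1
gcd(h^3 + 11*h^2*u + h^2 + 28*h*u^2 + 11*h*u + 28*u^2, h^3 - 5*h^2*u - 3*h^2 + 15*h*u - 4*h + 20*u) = h + 1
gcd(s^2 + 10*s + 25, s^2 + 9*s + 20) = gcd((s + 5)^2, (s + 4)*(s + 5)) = s + 5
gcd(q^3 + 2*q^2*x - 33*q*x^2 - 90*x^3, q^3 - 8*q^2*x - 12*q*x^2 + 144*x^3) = -q + 6*x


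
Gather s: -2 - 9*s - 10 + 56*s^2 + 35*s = 56*s^2 + 26*s - 12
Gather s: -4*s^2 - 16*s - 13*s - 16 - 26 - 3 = -4*s^2 - 29*s - 45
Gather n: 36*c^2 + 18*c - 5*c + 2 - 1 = 36*c^2 + 13*c + 1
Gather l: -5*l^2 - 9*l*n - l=-5*l^2 + l*(-9*n - 1)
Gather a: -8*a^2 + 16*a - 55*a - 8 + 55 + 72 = -8*a^2 - 39*a + 119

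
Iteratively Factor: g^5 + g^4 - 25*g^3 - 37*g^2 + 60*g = (g + 4)*(g^4 - 3*g^3 - 13*g^2 + 15*g) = (g - 1)*(g + 4)*(g^3 - 2*g^2 - 15*g) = (g - 5)*(g - 1)*(g + 4)*(g^2 + 3*g) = g*(g - 5)*(g - 1)*(g + 4)*(g + 3)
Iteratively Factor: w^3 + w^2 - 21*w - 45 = (w - 5)*(w^2 + 6*w + 9) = (w - 5)*(w + 3)*(w + 3)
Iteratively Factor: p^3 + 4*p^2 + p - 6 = (p + 3)*(p^2 + p - 2) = (p + 2)*(p + 3)*(p - 1)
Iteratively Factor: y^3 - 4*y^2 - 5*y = (y)*(y^2 - 4*y - 5) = y*(y + 1)*(y - 5)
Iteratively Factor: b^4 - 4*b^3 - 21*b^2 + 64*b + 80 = (b - 4)*(b^3 - 21*b - 20) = (b - 4)*(b + 1)*(b^2 - b - 20) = (b - 4)*(b + 1)*(b + 4)*(b - 5)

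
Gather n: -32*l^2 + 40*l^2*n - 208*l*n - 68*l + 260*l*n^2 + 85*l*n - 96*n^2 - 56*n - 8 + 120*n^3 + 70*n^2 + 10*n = -32*l^2 - 68*l + 120*n^3 + n^2*(260*l - 26) + n*(40*l^2 - 123*l - 46) - 8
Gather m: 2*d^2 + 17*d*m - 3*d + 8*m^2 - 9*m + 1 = 2*d^2 - 3*d + 8*m^2 + m*(17*d - 9) + 1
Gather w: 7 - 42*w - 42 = -42*w - 35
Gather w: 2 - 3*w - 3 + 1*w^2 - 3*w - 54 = w^2 - 6*w - 55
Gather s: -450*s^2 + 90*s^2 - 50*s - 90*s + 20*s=-360*s^2 - 120*s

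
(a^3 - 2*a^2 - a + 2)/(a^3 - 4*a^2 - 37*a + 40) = (a^2 - a - 2)/(a^2 - 3*a - 40)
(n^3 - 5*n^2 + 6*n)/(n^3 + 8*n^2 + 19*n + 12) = n*(n^2 - 5*n + 6)/(n^3 + 8*n^2 + 19*n + 12)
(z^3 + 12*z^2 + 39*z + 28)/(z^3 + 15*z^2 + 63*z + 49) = (z + 4)/(z + 7)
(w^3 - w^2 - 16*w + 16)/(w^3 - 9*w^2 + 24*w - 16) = (w + 4)/(w - 4)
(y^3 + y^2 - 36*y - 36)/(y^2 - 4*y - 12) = (y^2 + 7*y + 6)/(y + 2)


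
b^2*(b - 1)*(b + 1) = b^4 - b^2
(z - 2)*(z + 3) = z^2 + z - 6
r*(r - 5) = r^2 - 5*r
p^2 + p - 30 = (p - 5)*(p + 6)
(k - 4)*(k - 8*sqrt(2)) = k^2 - 8*sqrt(2)*k - 4*k + 32*sqrt(2)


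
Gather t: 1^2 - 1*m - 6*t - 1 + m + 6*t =0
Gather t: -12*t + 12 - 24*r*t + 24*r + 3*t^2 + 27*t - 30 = 24*r + 3*t^2 + t*(15 - 24*r) - 18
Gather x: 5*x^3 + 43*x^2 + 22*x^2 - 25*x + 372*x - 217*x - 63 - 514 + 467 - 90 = 5*x^3 + 65*x^2 + 130*x - 200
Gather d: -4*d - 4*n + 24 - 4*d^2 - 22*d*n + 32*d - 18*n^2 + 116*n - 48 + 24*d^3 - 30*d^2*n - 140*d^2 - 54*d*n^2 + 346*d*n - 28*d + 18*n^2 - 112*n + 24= 24*d^3 + d^2*(-30*n - 144) + d*(-54*n^2 + 324*n)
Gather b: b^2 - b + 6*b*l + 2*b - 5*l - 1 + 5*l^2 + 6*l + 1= b^2 + b*(6*l + 1) + 5*l^2 + l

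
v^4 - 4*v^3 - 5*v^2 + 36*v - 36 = (v - 3)*(v - 2)^2*(v + 3)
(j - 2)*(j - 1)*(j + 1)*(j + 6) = j^4 + 4*j^3 - 13*j^2 - 4*j + 12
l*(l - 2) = l^2 - 2*l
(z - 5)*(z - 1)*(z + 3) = z^3 - 3*z^2 - 13*z + 15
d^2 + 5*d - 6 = (d - 1)*(d + 6)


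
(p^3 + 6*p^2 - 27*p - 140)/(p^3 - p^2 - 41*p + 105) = (p + 4)/(p - 3)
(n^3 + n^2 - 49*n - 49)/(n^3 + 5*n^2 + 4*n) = (n^2 - 49)/(n*(n + 4))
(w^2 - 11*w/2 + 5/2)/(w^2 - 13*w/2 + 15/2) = (2*w - 1)/(2*w - 3)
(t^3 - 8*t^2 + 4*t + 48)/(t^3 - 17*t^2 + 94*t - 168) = (t + 2)/(t - 7)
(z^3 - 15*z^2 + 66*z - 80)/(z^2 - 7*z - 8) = (z^2 - 7*z + 10)/(z + 1)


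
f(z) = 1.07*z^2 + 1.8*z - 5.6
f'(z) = 2.14*z + 1.8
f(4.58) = 25.09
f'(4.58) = 11.60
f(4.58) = 25.09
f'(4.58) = 11.60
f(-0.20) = -5.92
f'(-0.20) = 1.37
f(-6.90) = 32.92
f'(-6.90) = -12.97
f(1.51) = -0.44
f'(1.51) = 5.03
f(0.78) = -3.55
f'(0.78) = 3.47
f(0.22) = -5.15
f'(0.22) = 2.27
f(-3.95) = 3.98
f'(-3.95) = -6.65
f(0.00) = -5.60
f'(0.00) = 1.80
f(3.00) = 9.43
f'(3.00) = 8.22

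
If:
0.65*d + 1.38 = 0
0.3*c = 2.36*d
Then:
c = -16.70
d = -2.12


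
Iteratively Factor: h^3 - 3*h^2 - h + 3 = (h + 1)*(h^2 - 4*h + 3) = (h - 1)*(h + 1)*(h - 3)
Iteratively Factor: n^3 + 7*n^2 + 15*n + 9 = (n + 3)*(n^2 + 4*n + 3) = (n + 3)^2*(n + 1)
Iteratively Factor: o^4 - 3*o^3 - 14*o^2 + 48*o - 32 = (o - 2)*(o^3 - o^2 - 16*o + 16) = (o - 2)*(o - 1)*(o^2 - 16) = (o - 4)*(o - 2)*(o - 1)*(o + 4)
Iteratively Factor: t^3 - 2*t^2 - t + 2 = (t + 1)*(t^2 - 3*t + 2) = (t - 1)*(t + 1)*(t - 2)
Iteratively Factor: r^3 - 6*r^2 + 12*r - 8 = (r - 2)*(r^2 - 4*r + 4) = (r - 2)^2*(r - 2)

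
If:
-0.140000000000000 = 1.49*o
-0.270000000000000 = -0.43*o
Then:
No Solution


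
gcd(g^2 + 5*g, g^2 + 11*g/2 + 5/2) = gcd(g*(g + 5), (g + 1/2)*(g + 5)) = g + 5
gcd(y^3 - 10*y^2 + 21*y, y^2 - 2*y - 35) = y - 7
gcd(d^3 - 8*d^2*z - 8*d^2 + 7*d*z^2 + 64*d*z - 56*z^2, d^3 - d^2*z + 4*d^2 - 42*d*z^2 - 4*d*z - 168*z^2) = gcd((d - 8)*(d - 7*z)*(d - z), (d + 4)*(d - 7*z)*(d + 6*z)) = -d + 7*z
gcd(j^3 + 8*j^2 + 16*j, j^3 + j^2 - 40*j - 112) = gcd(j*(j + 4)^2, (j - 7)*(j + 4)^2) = j^2 + 8*j + 16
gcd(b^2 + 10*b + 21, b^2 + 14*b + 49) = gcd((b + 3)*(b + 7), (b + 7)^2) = b + 7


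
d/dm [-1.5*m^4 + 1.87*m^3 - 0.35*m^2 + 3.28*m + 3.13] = -6.0*m^3 + 5.61*m^2 - 0.7*m + 3.28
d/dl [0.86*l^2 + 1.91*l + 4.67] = 1.72*l + 1.91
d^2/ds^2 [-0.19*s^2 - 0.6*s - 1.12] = -0.380000000000000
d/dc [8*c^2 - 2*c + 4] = 16*c - 2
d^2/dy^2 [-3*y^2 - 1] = -6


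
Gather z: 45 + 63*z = 63*z + 45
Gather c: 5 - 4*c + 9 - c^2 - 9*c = -c^2 - 13*c + 14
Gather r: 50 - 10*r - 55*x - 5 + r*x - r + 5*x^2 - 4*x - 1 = r*(x - 11) + 5*x^2 - 59*x + 44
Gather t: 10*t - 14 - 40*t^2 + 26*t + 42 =-40*t^2 + 36*t + 28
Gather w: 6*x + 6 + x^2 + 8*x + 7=x^2 + 14*x + 13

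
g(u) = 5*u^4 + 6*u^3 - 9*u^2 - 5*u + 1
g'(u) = 20*u^3 + 18*u^2 - 18*u - 5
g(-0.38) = 1.38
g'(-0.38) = 3.34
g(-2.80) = 120.06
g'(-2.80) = -252.52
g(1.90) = 65.32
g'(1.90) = 162.96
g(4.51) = 2414.39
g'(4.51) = 2114.62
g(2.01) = 84.92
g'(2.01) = 193.95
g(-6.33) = 6177.80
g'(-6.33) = -4242.54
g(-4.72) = 1674.81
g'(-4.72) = -1622.11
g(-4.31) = 1100.34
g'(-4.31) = -1194.31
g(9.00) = 36406.00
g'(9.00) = 15871.00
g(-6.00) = 4891.00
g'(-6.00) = -3569.00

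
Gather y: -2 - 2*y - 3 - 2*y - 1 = -4*y - 6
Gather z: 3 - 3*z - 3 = -3*z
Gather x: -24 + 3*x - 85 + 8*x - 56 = 11*x - 165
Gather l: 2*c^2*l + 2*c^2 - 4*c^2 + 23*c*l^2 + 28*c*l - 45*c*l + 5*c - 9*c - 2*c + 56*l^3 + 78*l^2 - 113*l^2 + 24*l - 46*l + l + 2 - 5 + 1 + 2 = -2*c^2 - 6*c + 56*l^3 + l^2*(23*c - 35) + l*(2*c^2 - 17*c - 21)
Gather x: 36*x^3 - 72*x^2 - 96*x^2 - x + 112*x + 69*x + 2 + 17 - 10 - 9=36*x^3 - 168*x^2 + 180*x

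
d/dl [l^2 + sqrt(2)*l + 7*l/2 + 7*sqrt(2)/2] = 2*l + sqrt(2) + 7/2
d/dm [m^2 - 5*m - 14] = 2*m - 5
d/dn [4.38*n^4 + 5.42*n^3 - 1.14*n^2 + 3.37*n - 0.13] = 17.52*n^3 + 16.26*n^2 - 2.28*n + 3.37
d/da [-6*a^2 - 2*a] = -12*a - 2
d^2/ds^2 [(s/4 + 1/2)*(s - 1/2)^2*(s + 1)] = 3*s^2 + 3*s - 3/8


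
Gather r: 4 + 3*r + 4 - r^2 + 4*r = -r^2 + 7*r + 8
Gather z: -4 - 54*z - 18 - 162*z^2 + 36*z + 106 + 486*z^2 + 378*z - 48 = 324*z^2 + 360*z + 36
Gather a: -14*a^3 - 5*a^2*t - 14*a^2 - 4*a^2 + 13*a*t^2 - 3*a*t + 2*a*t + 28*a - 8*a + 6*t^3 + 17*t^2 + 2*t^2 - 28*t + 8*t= -14*a^3 + a^2*(-5*t - 18) + a*(13*t^2 - t + 20) + 6*t^3 + 19*t^2 - 20*t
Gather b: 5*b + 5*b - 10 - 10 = 10*b - 20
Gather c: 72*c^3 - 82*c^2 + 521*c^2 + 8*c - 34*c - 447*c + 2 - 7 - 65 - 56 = 72*c^3 + 439*c^2 - 473*c - 126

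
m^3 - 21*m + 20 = (m - 4)*(m - 1)*(m + 5)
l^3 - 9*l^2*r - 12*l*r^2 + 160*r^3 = (l - 8*r)*(l - 5*r)*(l + 4*r)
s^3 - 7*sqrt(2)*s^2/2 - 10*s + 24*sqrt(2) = (s - 4*sqrt(2))*(s - 3*sqrt(2)/2)*(s + 2*sqrt(2))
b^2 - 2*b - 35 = (b - 7)*(b + 5)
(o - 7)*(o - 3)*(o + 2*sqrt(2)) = o^3 - 10*o^2 + 2*sqrt(2)*o^2 - 20*sqrt(2)*o + 21*o + 42*sqrt(2)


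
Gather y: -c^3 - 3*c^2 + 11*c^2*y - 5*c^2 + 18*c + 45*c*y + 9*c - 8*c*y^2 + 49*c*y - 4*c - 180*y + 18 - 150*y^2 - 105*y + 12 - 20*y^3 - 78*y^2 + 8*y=-c^3 - 8*c^2 + 23*c - 20*y^3 + y^2*(-8*c - 228) + y*(11*c^2 + 94*c - 277) + 30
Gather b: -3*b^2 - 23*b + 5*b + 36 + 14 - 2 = -3*b^2 - 18*b + 48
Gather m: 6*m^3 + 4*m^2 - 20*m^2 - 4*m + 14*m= 6*m^3 - 16*m^2 + 10*m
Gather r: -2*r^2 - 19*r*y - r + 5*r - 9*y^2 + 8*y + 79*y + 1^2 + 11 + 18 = -2*r^2 + r*(4 - 19*y) - 9*y^2 + 87*y + 30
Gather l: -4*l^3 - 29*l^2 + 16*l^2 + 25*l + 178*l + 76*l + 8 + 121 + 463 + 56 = -4*l^3 - 13*l^2 + 279*l + 648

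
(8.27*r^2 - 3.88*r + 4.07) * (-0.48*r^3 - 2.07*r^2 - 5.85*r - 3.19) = -3.9696*r^5 - 15.2565*r^4 - 42.3015*r^3 - 12.1082*r^2 - 11.4323*r - 12.9833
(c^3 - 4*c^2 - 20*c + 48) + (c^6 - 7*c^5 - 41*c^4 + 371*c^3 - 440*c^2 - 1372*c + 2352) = c^6 - 7*c^5 - 41*c^4 + 372*c^3 - 444*c^2 - 1392*c + 2400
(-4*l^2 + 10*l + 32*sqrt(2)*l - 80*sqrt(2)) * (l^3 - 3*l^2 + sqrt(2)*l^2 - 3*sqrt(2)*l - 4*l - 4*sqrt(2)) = -4*l^5 + 22*l^4 + 28*sqrt(2)*l^4 - 154*sqrt(2)*l^3 + 50*l^3 - 392*l^2 + 98*sqrt(2)*l^2 + 224*l + 280*sqrt(2)*l + 640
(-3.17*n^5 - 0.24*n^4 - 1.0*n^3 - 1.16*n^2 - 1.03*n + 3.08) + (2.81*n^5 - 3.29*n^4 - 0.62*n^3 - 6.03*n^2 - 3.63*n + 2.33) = -0.36*n^5 - 3.53*n^4 - 1.62*n^3 - 7.19*n^2 - 4.66*n + 5.41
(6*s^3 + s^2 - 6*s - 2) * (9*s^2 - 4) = 54*s^5 + 9*s^4 - 78*s^3 - 22*s^2 + 24*s + 8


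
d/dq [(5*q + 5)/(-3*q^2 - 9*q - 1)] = 5*(3*q^2 + 6*q + 8)/(9*q^4 + 54*q^3 + 87*q^2 + 18*q + 1)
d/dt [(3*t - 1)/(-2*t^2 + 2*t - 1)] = (6*t^2 - 4*t - 1)/(4*t^4 - 8*t^3 + 8*t^2 - 4*t + 1)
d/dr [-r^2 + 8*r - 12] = 8 - 2*r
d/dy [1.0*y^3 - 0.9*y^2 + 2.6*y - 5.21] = 3.0*y^2 - 1.8*y + 2.6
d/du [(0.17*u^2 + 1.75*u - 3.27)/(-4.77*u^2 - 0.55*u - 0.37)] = (8.254*u^2 - 31.3216*u - 2.446)/(22.7529*u^4 + 5.247*u^3 + 3.8323*u^2 + 0.407*u + 0.1369)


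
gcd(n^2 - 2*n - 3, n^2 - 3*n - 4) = n + 1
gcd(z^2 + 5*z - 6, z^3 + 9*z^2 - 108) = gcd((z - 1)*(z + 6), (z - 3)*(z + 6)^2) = z + 6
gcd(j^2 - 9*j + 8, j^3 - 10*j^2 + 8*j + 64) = j - 8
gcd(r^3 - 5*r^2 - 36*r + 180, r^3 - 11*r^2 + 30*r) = r^2 - 11*r + 30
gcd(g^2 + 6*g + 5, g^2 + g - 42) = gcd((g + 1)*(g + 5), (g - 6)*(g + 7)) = 1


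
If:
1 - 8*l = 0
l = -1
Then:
No Solution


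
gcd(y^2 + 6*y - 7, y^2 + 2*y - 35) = y + 7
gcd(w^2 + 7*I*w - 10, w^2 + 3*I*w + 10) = w + 5*I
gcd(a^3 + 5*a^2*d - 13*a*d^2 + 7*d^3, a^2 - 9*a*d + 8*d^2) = a - d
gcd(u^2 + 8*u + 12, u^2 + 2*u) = u + 2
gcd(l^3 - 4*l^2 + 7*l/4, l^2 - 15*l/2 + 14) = l - 7/2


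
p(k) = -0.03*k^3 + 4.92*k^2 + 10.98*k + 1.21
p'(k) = -0.09*k^2 + 9.84*k + 10.98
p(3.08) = 80.82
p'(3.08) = 40.43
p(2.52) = 59.64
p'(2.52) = 35.21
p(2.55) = 60.70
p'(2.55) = 35.49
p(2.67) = 65.03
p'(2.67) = 36.61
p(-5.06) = 75.51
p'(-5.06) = -41.11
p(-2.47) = 4.56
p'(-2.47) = -13.87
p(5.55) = 208.57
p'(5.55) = 62.82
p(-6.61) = 152.26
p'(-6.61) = -57.99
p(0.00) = 1.21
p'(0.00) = 10.98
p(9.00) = 476.68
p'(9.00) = 92.25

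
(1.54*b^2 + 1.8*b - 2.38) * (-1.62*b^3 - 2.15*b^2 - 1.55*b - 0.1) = -2.4948*b^5 - 6.227*b^4 - 2.4014*b^3 + 2.173*b^2 + 3.509*b + 0.238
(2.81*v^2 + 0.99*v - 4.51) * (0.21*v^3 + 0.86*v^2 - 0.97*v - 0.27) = 0.5901*v^5 + 2.6245*v^4 - 2.8214*v^3 - 5.5976*v^2 + 4.1074*v + 1.2177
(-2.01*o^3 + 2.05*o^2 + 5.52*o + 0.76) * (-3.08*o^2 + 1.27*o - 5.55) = 6.1908*o^5 - 8.8667*o^4 - 3.2426*o^3 - 6.7079*o^2 - 29.6708*o - 4.218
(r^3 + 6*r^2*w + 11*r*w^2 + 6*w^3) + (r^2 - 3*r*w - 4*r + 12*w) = r^3 + 6*r^2*w + r^2 + 11*r*w^2 - 3*r*w - 4*r + 6*w^3 + 12*w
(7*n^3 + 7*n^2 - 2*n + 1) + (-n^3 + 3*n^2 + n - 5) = 6*n^3 + 10*n^2 - n - 4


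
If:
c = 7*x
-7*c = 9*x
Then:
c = 0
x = 0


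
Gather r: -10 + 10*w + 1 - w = 9*w - 9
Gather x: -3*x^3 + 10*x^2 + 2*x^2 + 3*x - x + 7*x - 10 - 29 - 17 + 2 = -3*x^3 + 12*x^2 + 9*x - 54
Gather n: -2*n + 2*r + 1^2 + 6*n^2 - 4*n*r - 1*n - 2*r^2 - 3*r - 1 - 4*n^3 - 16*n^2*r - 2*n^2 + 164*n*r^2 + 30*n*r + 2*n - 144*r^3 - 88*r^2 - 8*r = -4*n^3 + n^2*(4 - 16*r) + n*(164*r^2 + 26*r - 1) - 144*r^3 - 90*r^2 - 9*r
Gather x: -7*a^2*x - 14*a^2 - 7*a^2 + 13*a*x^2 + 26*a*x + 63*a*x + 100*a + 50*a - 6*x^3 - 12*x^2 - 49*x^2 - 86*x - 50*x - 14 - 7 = -21*a^2 + 150*a - 6*x^3 + x^2*(13*a - 61) + x*(-7*a^2 + 89*a - 136) - 21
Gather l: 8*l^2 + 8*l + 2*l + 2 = 8*l^2 + 10*l + 2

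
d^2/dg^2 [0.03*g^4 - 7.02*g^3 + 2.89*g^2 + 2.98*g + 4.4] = 0.36*g^2 - 42.12*g + 5.78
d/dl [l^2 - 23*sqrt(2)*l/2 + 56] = 2*l - 23*sqrt(2)/2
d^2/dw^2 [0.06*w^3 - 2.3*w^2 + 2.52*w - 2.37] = 0.36*w - 4.6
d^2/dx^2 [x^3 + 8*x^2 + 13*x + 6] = 6*x + 16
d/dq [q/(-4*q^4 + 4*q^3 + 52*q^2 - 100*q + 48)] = (3*q^3 + q^2 - 12*q - 12)/(4*(q^7 - q^6 - 26*q^5 + 50*q^4 + 145*q^3 - 481*q^2 + 456*q - 144))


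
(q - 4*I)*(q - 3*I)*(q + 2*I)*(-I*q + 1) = -I*q^4 - 4*q^3 - 7*I*q^2 - 22*q - 24*I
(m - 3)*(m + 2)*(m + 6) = m^3 + 5*m^2 - 12*m - 36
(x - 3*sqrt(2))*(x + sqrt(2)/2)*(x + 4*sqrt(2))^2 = x^4 + 11*sqrt(2)*x^3/2 - 11*x^2 - 104*sqrt(2)*x - 96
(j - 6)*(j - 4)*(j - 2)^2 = j^4 - 14*j^3 + 68*j^2 - 136*j + 96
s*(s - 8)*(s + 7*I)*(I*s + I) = I*s^4 - 7*s^3 - 7*I*s^3 + 49*s^2 - 8*I*s^2 + 56*s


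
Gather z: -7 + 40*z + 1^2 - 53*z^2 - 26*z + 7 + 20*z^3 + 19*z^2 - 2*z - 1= 20*z^3 - 34*z^2 + 12*z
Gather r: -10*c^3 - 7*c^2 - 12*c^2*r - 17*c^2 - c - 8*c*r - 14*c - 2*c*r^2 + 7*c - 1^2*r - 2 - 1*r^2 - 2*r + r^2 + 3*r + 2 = -10*c^3 - 24*c^2 - 2*c*r^2 - 8*c + r*(-12*c^2 - 8*c)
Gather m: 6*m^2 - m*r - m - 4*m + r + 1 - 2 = 6*m^2 + m*(-r - 5) + r - 1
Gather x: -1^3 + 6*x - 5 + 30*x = 36*x - 6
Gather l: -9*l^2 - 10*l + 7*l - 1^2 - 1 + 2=-9*l^2 - 3*l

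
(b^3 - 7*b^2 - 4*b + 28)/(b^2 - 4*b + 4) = (b^2 - 5*b - 14)/(b - 2)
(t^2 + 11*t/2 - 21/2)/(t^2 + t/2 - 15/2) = (2*t^2 + 11*t - 21)/(2*t^2 + t - 15)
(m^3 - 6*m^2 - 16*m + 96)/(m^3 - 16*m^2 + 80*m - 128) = (m^2 - 2*m - 24)/(m^2 - 12*m + 32)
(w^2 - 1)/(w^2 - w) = (w + 1)/w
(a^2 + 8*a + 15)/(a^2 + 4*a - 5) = (a + 3)/(a - 1)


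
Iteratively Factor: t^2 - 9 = (t + 3)*(t - 3)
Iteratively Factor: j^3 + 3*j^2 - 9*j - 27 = (j + 3)*(j^2 - 9) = (j + 3)^2*(j - 3)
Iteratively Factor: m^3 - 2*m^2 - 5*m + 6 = (m - 3)*(m^2 + m - 2) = (m - 3)*(m + 2)*(m - 1)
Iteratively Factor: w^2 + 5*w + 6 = (w + 3)*(w + 2)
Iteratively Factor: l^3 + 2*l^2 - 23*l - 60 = (l + 4)*(l^2 - 2*l - 15) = (l - 5)*(l + 4)*(l + 3)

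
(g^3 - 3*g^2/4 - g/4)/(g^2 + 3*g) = (4*g^2 - 3*g - 1)/(4*(g + 3))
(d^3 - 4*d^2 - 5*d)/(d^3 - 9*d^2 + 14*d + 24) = d*(d - 5)/(d^2 - 10*d + 24)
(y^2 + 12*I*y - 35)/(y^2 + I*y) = (y^2 + 12*I*y - 35)/(y*(y + I))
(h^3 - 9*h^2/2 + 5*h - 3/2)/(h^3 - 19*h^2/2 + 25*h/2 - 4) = (h - 3)/(h - 8)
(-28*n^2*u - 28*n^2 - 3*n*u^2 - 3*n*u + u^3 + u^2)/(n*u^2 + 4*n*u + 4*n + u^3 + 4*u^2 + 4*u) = (-28*n^2*u - 28*n^2 - 3*n*u^2 - 3*n*u + u^3 + u^2)/(n*u^2 + 4*n*u + 4*n + u^3 + 4*u^2 + 4*u)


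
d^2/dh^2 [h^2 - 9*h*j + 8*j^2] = 2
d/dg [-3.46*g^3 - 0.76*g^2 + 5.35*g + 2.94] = -10.38*g^2 - 1.52*g + 5.35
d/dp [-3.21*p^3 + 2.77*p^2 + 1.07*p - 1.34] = -9.63*p^2 + 5.54*p + 1.07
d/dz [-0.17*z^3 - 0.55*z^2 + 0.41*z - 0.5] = -0.51*z^2 - 1.1*z + 0.41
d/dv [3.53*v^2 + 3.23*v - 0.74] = 7.06*v + 3.23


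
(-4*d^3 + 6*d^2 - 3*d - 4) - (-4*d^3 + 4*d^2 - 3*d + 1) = 2*d^2 - 5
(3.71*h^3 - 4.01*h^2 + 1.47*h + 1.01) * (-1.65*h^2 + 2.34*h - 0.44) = -6.1215*h^5 + 15.2979*h^4 - 13.4413*h^3 + 3.5377*h^2 + 1.7166*h - 0.4444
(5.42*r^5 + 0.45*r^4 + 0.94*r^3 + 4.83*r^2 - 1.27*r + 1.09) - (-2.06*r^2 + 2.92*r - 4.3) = 5.42*r^5 + 0.45*r^4 + 0.94*r^3 + 6.89*r^2 - 4.19*r + 5.39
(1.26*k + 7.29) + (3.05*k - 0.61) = 4.31*k + 6.68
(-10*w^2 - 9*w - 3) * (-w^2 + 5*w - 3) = 10*w^4 - 41*w^3 - 12*w^2 + 12*w + 9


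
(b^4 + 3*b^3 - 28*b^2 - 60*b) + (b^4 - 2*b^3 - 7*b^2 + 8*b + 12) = 2*b^4 + b^3 - 35*b^2 - 52*b + 12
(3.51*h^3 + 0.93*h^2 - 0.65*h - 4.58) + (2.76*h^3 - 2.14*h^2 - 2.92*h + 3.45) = 6.27*h^3 - 1.21*h^2 - 3.57*h - 1.13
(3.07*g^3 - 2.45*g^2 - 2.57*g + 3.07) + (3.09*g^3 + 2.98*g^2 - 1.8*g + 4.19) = 6.16*g^3 + 0.53*g^2 - 4.37*g + 7.26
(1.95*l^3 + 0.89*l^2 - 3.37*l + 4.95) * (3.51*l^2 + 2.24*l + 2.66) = 6.8445*l^5 + 7.4919*l^4 - 4.6481*l^3 + 12.1931*l^2 + 2.1238*l + 13.167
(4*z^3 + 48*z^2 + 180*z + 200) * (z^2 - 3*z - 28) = 4*z^5 + 36*z^4 - 76*z^3 - 1684*z^2 - 5640*z - 5600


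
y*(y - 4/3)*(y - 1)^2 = y^4 - 10*y^3/3 + 11*y^2/3 - 4*y/3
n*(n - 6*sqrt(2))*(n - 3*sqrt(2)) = n^3 - 9*sqrt(2)*n^2 + 36*n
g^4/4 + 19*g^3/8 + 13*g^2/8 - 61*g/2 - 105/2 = (g/4 + 1/2)*(g - 7/2)*(g + 5)*(g + 6)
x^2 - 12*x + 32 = (x - 8)*(x - 4)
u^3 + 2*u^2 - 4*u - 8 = (u - 2)*(u + 2)^2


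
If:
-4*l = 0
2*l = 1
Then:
No Solution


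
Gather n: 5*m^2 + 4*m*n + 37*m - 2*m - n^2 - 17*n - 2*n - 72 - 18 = 5*m^2 + 35*m - n^2 + n*(4*m - 19) - 90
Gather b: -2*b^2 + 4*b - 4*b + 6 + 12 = 18 - 2*b^2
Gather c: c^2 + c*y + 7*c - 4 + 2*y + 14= c^2 + c*(y + 7) + 2*y + 10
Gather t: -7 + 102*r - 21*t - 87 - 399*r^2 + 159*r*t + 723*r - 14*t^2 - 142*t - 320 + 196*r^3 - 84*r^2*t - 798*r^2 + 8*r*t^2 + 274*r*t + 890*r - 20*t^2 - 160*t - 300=196*r^3 - 1197*r^2 + 1715*r + t^2*(8*r - 34) + t*(-84*r^2 + 433*r - 323) - 714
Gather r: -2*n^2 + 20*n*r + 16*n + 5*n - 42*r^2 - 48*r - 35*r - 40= -2*n^2 + 21*n - 42*r^2 + r*(20*n - 83) - 40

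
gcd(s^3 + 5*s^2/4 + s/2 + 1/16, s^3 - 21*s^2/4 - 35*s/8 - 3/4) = s^2 + 3*s/4 + 1/8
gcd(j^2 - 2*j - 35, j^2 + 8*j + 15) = j + 5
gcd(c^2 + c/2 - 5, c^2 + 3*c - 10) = c - 2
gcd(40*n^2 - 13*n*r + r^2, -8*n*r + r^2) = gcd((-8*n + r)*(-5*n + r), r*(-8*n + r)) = -8*n + r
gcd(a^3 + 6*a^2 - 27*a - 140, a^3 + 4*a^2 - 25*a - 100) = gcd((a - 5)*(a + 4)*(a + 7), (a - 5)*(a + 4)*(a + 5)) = a^2 - a - 20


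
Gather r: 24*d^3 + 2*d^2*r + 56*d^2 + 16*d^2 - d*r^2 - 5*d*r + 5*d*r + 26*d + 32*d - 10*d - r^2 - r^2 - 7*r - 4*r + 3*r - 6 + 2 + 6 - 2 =24*d^3 + 72*d^2 + 48*d + r^2*(-d - 2) + r*(2*d^2 - 8)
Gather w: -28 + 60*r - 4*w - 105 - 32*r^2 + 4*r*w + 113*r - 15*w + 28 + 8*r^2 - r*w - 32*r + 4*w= -24*r^2 + 141*r + w*(3*r - 15) - 105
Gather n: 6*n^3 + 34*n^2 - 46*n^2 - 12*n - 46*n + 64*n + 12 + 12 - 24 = 6*n^3 - 12*n^2 + 6*n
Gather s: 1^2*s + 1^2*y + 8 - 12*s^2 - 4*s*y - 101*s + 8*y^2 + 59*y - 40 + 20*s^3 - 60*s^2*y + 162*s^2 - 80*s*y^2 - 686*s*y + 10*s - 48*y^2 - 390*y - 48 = 20*s^3 + s^2*(150 - 60*y) + s*(-80*y^2 - 690*y - 90) - 40*y^2 - 330*y - 80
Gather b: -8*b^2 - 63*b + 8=-8*b^2 - 63*b + 8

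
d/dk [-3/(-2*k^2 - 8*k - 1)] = 12*(-k - 2)/(2*k^2 + 8*k + 1)^2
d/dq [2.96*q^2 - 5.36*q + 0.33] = 5.92*q - 5.36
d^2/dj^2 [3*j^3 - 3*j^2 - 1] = 18*j - 6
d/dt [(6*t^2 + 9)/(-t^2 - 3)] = -18*t/(t^2 + 3)^2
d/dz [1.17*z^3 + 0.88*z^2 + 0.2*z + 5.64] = 3.51*z^2 + 1.76*z + 0.2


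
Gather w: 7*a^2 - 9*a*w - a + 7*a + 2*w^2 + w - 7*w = 7*a^2 + 6*a + 2*w^2 + w*(-9*a - 6)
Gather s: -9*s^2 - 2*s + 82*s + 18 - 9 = -9*s^2 + 80*s + 9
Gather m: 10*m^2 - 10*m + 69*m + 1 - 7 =10*m^2 + 59*m - 6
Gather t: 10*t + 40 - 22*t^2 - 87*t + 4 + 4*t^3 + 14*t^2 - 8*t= 4*t^3 - 8*t^2 - 85*t + 44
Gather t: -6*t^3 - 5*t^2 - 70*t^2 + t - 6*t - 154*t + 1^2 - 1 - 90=-6*t^3 - 75*t^2 - 159*t - 90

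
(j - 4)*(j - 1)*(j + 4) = j^3 - j^2 - 16*j + 16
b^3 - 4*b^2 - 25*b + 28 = (b - 7)*(b - 1)*(b + 4)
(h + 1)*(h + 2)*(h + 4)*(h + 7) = h^4 + 14*h^3 + 63*h^2 + 106*h + 56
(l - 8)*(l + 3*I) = l^2 - 8*l + 3*I*l - 24*I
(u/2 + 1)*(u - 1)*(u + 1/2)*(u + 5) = u^4/2 + 13*u^3/4 + 3*u^2 - 17*u/4 - 5/2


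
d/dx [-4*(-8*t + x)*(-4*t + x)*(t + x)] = -80*t^2 + 88*t*x - 12*x^2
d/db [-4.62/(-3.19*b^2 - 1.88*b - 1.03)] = (-29.4756*b - 8.6856)/(3.19*b^2 + 1.88*b + 1.03)^2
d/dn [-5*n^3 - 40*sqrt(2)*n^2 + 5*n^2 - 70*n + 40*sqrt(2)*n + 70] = -15*n^2 - 80*sqrt(2)*n + 10*n - 70 + 40*sqrt(2)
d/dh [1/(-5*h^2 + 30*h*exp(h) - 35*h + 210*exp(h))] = (-6*h*exp(h) + 2*h - 48*exp(h) + 7)/(5*(h^2 - 6*h*exp(h) + 7*h - 42*exp(h))^2)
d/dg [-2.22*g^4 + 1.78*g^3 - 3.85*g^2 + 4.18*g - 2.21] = -8.88*g^3 + 5.34*g^2 - 7.7*g + 4.18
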